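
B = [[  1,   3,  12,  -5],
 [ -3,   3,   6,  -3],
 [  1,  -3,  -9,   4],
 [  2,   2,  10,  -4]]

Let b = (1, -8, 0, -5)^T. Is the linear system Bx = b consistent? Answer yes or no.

Row reduce the augmented matrix [B | b].
R2 ← R2 + (3)·R1: [0, 12, 42, -18, -5]
R3 ← R3 − R1: [0, -6, -21, 9, -1]
R4 ← R4 − (2)·R1: [0, -4, -14, 6, -7]
R3 ← R3 + (1/2)·R2: [0, 0, 0, 0, -7/2]
R4 ← R4 + (1/3)·R2: [0, 0, 0, 0, -26/3]
R4 ← R4 − (52/21)·R3: [0, 0, 0, 0, 0]
The echelon form has 3 nonzero rows; the last pivot sits in the augmented column, so rank(B) = 2 but rank([B|b]) = 3.
Since the ranks differ, the system is inconsistent.

no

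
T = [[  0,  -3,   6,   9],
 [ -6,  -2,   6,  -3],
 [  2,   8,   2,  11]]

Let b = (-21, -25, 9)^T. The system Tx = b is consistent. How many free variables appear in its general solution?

1

Row reduce the augmented matrix [T | b].
Swap R1 ↔ R2
R3 ← R3 + (1/3)·R1: [0, 22/3, 4, 10, 2/3]
R3 ← R3 + (22/9)·R2: [0, 0, 56/3, 32, -152/3]
The echelon form has 3 nonzero rows, and every pivot lies in the first 4 columns, so rank(T) = rank([T|b]) = 3.
The system is consistent.
Free variables = (unknowns) − (rank) = 4 − 3 = 1.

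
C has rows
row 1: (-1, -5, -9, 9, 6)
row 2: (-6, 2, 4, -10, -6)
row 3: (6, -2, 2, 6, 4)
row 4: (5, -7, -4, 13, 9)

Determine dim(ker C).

2

Row reduce to echelon form.
R2 ← R2 − (6)·R1: [0, 32, 58, -64, -42]
R3 ← R3 + (6)·R1: [0, -32, -52, 60, 40]
R4 ← R4 + (5)·R1: [0, -32, -49, 58, 39]
R3 ← R3 + R2: [0, 0, 6, -4, -2]
R4 ← R4 + R2: [0, 0, 9, -6, -3]
R4 ← R4 − (3/2)·R3: [0, 0, 0, 0, 0]
3 nonzero rows, so rank(C) = 3.
C has 5 columns; by rank–nullity, nullity = 5 − 3 = 2.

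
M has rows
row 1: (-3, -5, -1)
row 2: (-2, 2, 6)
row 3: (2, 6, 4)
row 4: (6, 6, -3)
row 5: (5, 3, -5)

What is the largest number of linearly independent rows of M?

2

Row reduce to echelon form.
R2 ← R2 − (2/3)·R1: [0, 16/3, 20/3]
R3 ← R3 + (2/3)·R1: [0, 8/3, 10/3]
R4 ← R4 + (2)·R1: [0, -4, -5]
R5 ← R5 + (5/3)·R1: [0, -16/3, -20/3]
R3 ← R3 − (1/2)·R2: [0, 0, 0]
R4 ← R4 + (3/4)·R2: [0, 0, 0]
R5 ← R5 + R2: [0, 0, 0]
Echelon form has 2 nonzero rows, so rank(M) = 2.
The rank gives the maximum number of linearly independent rows: 2.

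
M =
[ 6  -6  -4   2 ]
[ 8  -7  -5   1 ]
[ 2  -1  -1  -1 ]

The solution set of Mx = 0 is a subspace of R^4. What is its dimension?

Row reduce to echelon form.
R2 ← R2 − (4/3)·R1: [0, 1, 1/3, -5/3]
R3 ← R3 − (1/3)·R1: [0, 1, 1/3, -5/3]
R3 ← R3 − R2: [0, 0, 0, 0]
2 nonzero rows, so rank(M) = 2.
M has 4 columns; by rank–nullity, nullity = 4 − 2 = 2.

2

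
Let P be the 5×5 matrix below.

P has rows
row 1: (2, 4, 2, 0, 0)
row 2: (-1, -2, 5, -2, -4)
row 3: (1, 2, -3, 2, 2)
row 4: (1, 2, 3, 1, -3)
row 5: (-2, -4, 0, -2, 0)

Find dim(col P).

3

Row reduce to echelon form.
R2 ← R2 + (1/2)·R1: [0, 0, 6, -2, -4]
R3 ← R3 − (1/2)·R1: [0, 0, -4, 2, 2]
R4 ← R4 − (1/2)·R1: [0, 0, 2, 1, -3]
R5 ← R5 + R1: [0, 0, 2, -2, 0]
R3 ← R3 + (2/3)·R2: [0, 0, 0, 2/3, -2/3]
R4 ← R4 − (1/3)·R2: [0, 0, 0, 5/3, -5/3]
R5 ← R5 − (1/3)·R2: [0, 0, 0, -4/3, 4/3]
R4 ← R4 − (5/2)·R3: [0, 0, 0, 0, 0]
R5 ← R5 + (2)·R3: [0, 0, 0, 0, 0]
Echelon form has 3 nonzero rows, so rank(P) = 3.
The column space has dimension equal to the rank: 3.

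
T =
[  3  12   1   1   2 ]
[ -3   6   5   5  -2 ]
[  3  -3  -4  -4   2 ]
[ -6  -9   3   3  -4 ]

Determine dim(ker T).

3

Row reduce to echelon form.
R2 ← R2 + R1: [0, 18, 6, 6, 0]
R3 ← R3 − R1: [0, -15, -5, -5, 0]
R4 ← R4 + (2)·R1: [0, 15, 5, 5, 0]
R3 ← R3 + (5/6)·R2: [0, 0, 0, 0, 0]
R4 ← R4 − (5/6)·R2: [0, 0, 0, 0, 0]
2 nonzero rows, so rank(T) = 2.
T has 5 columns; by rank–nullity, nullity = 5 − 2 = 3.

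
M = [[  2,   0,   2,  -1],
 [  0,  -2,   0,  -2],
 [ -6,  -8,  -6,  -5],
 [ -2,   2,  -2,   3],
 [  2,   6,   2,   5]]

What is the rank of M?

2

Row reduce to echelon form.
R3 ← R3 + (3)·R1: [0, -8, 0, -8]
R4 ← R4 + R1: [0, 2, 0, 2]
R5 ← R5 − R1: [0, 6, 0, 6]
R3 ← R3 − (4)·R2: [0, 0, 0, 0]
R4 ← R4 + R2: [0, 0, 0, 0]
R5 ← R5 + (3)·R2: [0, 0, 0, 0]
Echelon form has 2 nonzero rows, so rank(M) = 2.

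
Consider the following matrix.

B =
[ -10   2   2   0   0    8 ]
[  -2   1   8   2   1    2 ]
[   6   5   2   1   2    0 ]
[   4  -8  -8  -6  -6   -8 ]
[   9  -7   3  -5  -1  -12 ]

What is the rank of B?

Row reduce to echelon form.
R2 ← R2 − (1/5)·R1: [0, 3/5, 38/5, 2, 1, 2/5]
R3 ← R3 + (3/5)·R1: [0, 31/5, 16/5, 1, 2, 24/5]
R4 ← R4 + (2/5)·R1: [0, -36/5, -36/5, -6, -6, -24/5]
R5 ← R5 + (9/10)·R1: [0, -26/5, 24/5, -5, -1, -24/5]
R3 ← R3 − (31/3)·R2: [0, 0, -226/3, -59/3, -25/3, 2/3]
R4 ← R4 + (12)·R2: [0, 0, 84, 18, 6, 0]
R5 ← R5 + (26/3)·R2: [0, 0, 212/3, 37/3, 23/3, -4/3]
R4 ← R4 + (126/113)·R3: [0, 0, 0, -444/113, -372/113, 84/113]
R5 ← R5 + (106/113)·R3: [0, 0, 0, -691/113, -17/113, -80/113]
R5 ← R5 − (691/444)·R4: [0, 0, 0, 0, 184/37, -69/37]
Echelon form has 5 nonzero rows, so rank(B) = 5.

5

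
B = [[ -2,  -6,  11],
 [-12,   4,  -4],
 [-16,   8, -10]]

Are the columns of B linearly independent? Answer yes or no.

no

Row reduce B to echelon form.
R2 ← R2 − (6)·R1: [0, 40, -70]
R3 ← R3 − (8)·R1: [0, 56, -98]
R3 ← R3 − (7/5)·R2: [0, 0, 0]
2 pivots among 3 columns.
Only 2 < 3 pivot columns, so the columns are linearly dependent.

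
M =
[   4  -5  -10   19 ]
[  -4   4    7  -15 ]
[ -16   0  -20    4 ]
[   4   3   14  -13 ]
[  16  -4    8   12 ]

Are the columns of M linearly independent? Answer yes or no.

Row reduce M to echelon form.
R2 ← R2 + R1: [0, -1, -3, 4]
R3 ← R3 + (4)·R1: [0, -20, -60, 80]
R4 ← R4 − R1: [0, 8, 24, -32]
R5 ← R5 − (4)·R1: [0, 16, 48, -64]
R3 ← R3 − (20)·R2: [0, 0, 0, 0]
R4 ← R4 + (8)·R2: [0, 0, 0, 0]
R5 ← R5 + (16)·R2: [0, 0, 0, 0]
2 pivots among 4 columns.
Only 2 < 4 pivot columns, so the columns are linearly dependent.

no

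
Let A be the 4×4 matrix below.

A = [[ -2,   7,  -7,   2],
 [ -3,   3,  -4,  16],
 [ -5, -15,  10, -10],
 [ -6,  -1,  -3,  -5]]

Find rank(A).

4

Row reduce to echelon form.
R2 ← R2 − (3/2)·R1: [0, -15/2, 13/2, 13]
R3 ← R3 − (5/2)·R1: [0, -65/2, 55/2, -15]
R4 ← R4 − (3)·R1: [0, -22, 18, -11]
R3 ← R3 − (13/3)·R2: [0, 0, -2/3, -214/3]
R4 ← R4 − (44/15)·R2: [0, 0, -16/15, -737/15]
R4 ← R4 − (8/5)·R3: [0, 0, 0, 65]
Echelon form has 4 nonzero rows, so rank(A) = 4.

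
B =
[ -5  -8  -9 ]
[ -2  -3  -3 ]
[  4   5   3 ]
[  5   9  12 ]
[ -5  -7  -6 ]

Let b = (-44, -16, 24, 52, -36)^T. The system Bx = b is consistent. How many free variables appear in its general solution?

1

Row reduce the augmented matrix [B | b].
R2 ← R2 − (2/5)·R1: [0, 1/5, 3/5, 8/5]
R3 ← R3 + (4/5)·R1: [0, -7/5, -21/5, -56/5]
R4 ← R4 + R1: [0, 1, 3, 8]
R5 ← R5 − R1: [0, 1, 3, 8]
R3 ← R3 + (7)·R2: [0, 0, 0, 0]
R4 ← R4 − (5)·R2: [0, 0, 0, 0]
R5 ← R5 − (5)·R2: [0, 0, 0, 0]
The echelon form has 2 nonzero rows, and every pivot lies in the first 3 columns, so rank(B) = rank([B|b]) = 2.
The system is consistent.
Free variables = (unknowns) − (rank) = 3 − 2 = 1.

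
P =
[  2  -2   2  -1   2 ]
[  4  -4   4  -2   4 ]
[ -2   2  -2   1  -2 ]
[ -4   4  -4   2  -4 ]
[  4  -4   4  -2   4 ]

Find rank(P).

1

Row reduce to echelon form.
R2 ← R2 − (2)·R1: [0, 0, 0, 0, 0]
R3 ← R3 + R1: [0, 0, 0, 0, 0]
R4 ← R4 + (2)·R1: [0, 0, 0, 0, 0]
R5 ← R5 − (2)·R1: [0, 0, 0, 0, 0]
Echelon form has 1 nonzero row, so rank(P) = 1.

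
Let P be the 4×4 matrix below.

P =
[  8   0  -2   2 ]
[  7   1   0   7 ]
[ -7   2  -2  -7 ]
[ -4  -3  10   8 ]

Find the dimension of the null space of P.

Row reduce to echelon form.
R2 ← R2 − (7/8)·R1: [0, 1, 7/4, 21/4]
R3 ← R3 + (7/8)·R1: [0, 2, -15/4, -21/4]
R4 ← R4 + (1/2)·R1: [0, -3, 9, 9]
R3 ← R3 − (2)·R2: [0, 0, -29/4, -63/4]
R4 ← R4 + (3)·R2: [0, 0, 57/4, 99/4]
R4 ← R4 + (57/29)·R3: [0, 0, 0, -180/29]
4 nonzero rows, so rank(P) = 4.
P has 4 columns; by rank–nullity, nullity = 4 − 4 = 0.

0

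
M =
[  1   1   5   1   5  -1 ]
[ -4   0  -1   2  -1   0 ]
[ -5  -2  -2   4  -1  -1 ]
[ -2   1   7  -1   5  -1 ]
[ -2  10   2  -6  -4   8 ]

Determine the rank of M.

Row reduce to echelon form.
R2 ← R2 + (4)·R1: [0, 4, 19, 6, 19, -4]
R3 ← R3 + (5)·R1: [0, 3, 23, 9, 24, -6]
R4 ← R4 + (2)·R1: [0, 3, 17, 1, 15, -3]
R5 ← R5 + (2)·R1: [0, 12, 12, -4, 6, 6]
R3 ← R3 − (3/4)·R2: [0, 0, 35/4, 9/2, 39/4, -3]
R4 ← R4 − (3/4)·R2: [0, 0, 11/4, -7/2, 3/4, 0]
R5 ← R5 − (3)·R2: [0, 0, -45, -22, -51, 18]
R4 ← R4 − (11/35)·R3: [0, 0, 0, -172/35, -81/35, 33/35]
R5 ← R5 + (36/7)·R3: [0, 0, 0, 8/7, -6/7, 18/7]
R5 ← R5 + (10/43)·R4: [0, 0, 0, 0, -60/43, 120/43]
Echelon form has 5 nonzero rows, so rank(M) = 5.

5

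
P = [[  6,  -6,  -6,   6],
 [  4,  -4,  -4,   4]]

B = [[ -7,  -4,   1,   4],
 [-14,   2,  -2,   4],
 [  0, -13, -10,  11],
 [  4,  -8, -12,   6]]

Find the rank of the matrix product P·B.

1

First compute PB:
[[ 66,  -6,   6, -30],
 [ 44,  -4,   4, -20]]
Now row reduce the product.
R2 ← R2 − (2/3)·R1: [0, 0, 0, 0]
1 nonzero row, so rank(PB) = 1.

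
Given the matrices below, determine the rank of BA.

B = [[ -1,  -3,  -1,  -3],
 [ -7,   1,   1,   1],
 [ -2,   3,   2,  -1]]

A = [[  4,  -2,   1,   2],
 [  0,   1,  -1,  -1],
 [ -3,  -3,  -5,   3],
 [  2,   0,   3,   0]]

First compute BA:
[[ -7,   2,  -2,  -2],
 [-29,  12, -10, -12],
 [-16,   1, -18,  -1]]
Now row reduce the product.
R2 ← R2 − (29/7)·R1: [0, 26/7, -12/7, -26/7]
R3 ← R3 − (16/7)·R1: [0, -25/7, -94/7, 25/7]
R3 ← R3 + (25/26)·R2: [0, 0, -196/13, 0]
3 nonzero rows, so rank(BA) = 3.

3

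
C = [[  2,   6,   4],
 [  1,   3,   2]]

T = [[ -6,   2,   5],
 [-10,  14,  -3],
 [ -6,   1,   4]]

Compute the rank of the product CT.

1

First compute CT:
[[-96,  92,   8],
 [-48,  46,   4]]
Now row reduce the product.
R2 ← R2 − (1/2)·R1: [0, 0, 0]
1 nonzero row, so rank(CT) = 1.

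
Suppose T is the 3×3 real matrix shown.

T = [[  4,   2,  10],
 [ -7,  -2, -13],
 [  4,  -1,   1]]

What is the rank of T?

Row reduce to echelon form.
R2 ← R2 + (7/4)·R1: [0, 3/2, 9/2]
R3 ← R3 − R1: [0, -3, -9]
R3 ← R3 + (2)·R2: [0, 0, 0]
Echelon form has 2 nonzero rows, so rank(T) = 2.

2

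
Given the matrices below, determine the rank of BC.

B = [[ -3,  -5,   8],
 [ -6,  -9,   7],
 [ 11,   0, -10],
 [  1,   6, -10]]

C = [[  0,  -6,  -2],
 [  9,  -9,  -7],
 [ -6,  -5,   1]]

First compute BC:
[[-93,  23,  49],
 [-123,  82,  82],
 [ 60, -16, -32],
 [114, -10, -54]]
Now row reduce the product.
R2 ← R2 − (41/31)·R1: [0, 1599/31, 533/31]
R3 ← R3 + (20/31)·R1: [0, -36/31, -12/31]
R4 ← R4 + (38/31)·R1: [0, 564/31, 188/31]
R3 ← R3 + (12/533)·R2: [0, 0, 0]
R4 ← R4 − (188/533)·R2: [0, 0, 0]
2 nonzero rows, so rank(BC) = 2.

2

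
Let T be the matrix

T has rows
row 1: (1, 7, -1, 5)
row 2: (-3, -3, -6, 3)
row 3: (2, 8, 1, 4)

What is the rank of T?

2

Row reduce to echelon form.
R2 ← R2 + (3)·R1: [0, 18, -9, 18]
R3 ← R3 − (2)·R1: [0, -6, 3, -6]
R3 ← R3 + (1/3)·R2: [0, 0, 0, 0]
Echelon form has 2 nonzero rows, so rank(T) = 2.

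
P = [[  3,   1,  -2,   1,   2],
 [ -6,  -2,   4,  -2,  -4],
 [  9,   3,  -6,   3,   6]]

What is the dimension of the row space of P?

Row reduce to echelon form.
R2 ← R2 + (2)·R1: [0, 0, 0, 0, 0]
R3 ← R3 − (3)·R1: [0, 0, 0, 0, 0]
Echelon form has 1 nonzero row, so rank(P) = 1.
The row space has dimension equal to the rank: 1.

1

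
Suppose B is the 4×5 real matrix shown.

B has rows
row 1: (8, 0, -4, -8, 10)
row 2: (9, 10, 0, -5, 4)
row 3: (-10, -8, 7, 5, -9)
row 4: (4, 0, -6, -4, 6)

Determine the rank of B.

Row reduce to echelon form.
R2 ← R2 − (9/8)·R1: [0, 10, 9/2, 4, -29/4]
R3 ← R3 + (5/4)·R1: [0, -8, 2, -5, 7/2]
R4 ← R4 − (1/2)·R1: [0, 0, -4, 0, 1]
R3 ← R3 + (4/5)·R2: [0, 0, 28/5, -9/5, -23/10]
R4 ← R4 + (5/7)·R3: [0, 0, 0, -9/7, -9/14]
Echelon form has 4 nonzero rows, so rank(B) = 4.

4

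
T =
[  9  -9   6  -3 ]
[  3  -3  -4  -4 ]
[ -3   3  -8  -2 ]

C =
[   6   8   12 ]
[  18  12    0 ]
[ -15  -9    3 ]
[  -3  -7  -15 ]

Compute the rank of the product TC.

First compute TC:
[[-189, -69, 171],
 [ 36,  52,  84],
 [162,  98, -30]]
Now row reduce the product.
R2 ← R2 + (4/21)·R1: [0, 272/7, 816/7]
R3 ← R3 + (6/7)·R1: [0, 272/7, 816/7]
R3 ← R3 − R2: [0, 0, 0]
2 nonzero rows, so rank(TC) = 2.

2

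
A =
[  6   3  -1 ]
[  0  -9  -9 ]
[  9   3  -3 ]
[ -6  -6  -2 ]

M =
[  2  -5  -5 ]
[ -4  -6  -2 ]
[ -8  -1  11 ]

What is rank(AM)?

First compute AM:
[[  8, -47, -47],
 [108,  63, -81],
 [ 30, -60, -84],
 [ 28,  68,  20]]
Now row reduce the product.
R2 ← R2 − (27/2)·R1: [0, 1395/2, 1107/2]
R3 ← R3 − (15/4)·R1: [0, 465/4, 369/4]
R4 ← R4 − (7/2)·R1: [0, 465/2, 369/2]
R3 ← R3 − (1/6)·R2: [0, 0, 0]
R4 ← R4 − (1/3)·R2: [0, 0, 0]
2 nonzero rows, so rank(AM) = 2.

2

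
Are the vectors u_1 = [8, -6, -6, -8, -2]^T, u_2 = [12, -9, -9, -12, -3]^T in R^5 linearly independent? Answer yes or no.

Form the matrix with these vectors as rows and row reduce.
R2 ← R2 − (3/2)·R1: [0, 0, 0, 0, 0]
1 nonzero row, so the 2 vectors span a space of dimension 1.
Since 1 < 2, the vectors are linearly dependent.

no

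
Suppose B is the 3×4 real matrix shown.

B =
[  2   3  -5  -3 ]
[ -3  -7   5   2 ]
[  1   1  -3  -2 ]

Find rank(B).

Row reduce to echelon form.
R2 ← R2 + (3/2)·R1: [0, -5/2, -5/2, -5/2]
R3 ← R3 − (1/2)·R1: [0, -1/2, -1/2, -1/2]
R3 ← R3 − (1/5)·R2: [0, 0, 0, 0]
Echelon form has 2 nonzero rows, so rank(B) = 2.

2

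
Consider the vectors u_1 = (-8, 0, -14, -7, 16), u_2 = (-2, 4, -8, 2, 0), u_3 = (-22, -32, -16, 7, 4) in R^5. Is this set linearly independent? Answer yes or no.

Form the matrix with these vectors as rows and row reduce.
R2 ← R2 − (1/4)·R1: [0, 4, -9/2, 15/4, -4]
R3 ← R3 − (11/4)·R1: [0, -32, 45/2, 105/4, -40]
R3 ← R3 + (8)·R2: [0, 0, -27/2, 225/4, -72]
3 nonzero rows, so the 3 vectors span a space of dimension 3.
Since 3 = 3, the vectors are linearly independent.

yes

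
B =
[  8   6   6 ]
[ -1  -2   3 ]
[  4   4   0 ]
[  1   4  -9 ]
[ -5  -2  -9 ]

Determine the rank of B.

Row reduce to echelon form.
R2 ← R2 + (1/8)·R1: [0, -5/4, 15/4]
R3 ← R3 − (1/2)·R1: [0, 1, -3]
R4 ← R4 − (1/8)·R1: [0, 13/4, -39/4]
R5 ← R5 + (5/8)·R1: [0, 7/4, -21/4]
R3 ← R3 + (4/5)·R2: [0, 0, 0]
R4 ← R4 + (13/5)·R2: [0, 0, 0]
R5 ← R5 + (7/5)·R2: [0, 0, 0]
Echelon form has 2 nonzero rows, so rank(B) = 2.

2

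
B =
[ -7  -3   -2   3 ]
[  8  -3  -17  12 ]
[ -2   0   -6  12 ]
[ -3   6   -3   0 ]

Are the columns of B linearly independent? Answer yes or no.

Row reduce B to echelon form.
R2 ← R2 + (8/7)·R1: [0, -45/7, -135/7, 108/7]
R3 ← R3 − (2/7)·R1: [0, 6/7, -38/7, 78/7]
R4 ← R4 − (3/7)·R1: [0, 51/7, -15/7, -9/7]
R3 ← R3 + (2/15)·R2: [0, 0, -8, 66/5]
R4 ← R4 + (17/15)·R2: [0, 0, -24, 81/5]
R4 ← R4 − (3)·R3: [0, 0, 0, -117/5]
4 pivots among 4 columns.
Every column is a pivot column, so the columns are linearly independent.

yes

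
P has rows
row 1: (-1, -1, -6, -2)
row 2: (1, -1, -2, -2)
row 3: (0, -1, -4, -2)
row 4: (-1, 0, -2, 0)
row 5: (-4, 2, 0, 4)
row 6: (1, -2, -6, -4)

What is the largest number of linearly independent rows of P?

Row reduce to echelon form.
R2 ← R2 + R1: [0, -2, -8, -4]
R4 ← R4 − R1: [0, 1, 4, 2]
R5 ← R5 − (4)·R1: [0, 6, 24, 12]
R6 ← R6 + R1: [0, -3, -12, -6]
R3 ← R3 − (1/2)·R2: [0, 0, 0, 0]
R4 ← R4 + (1/2)·R2: [0, 0, 0, 0]
R5 ← R5 + (3)·R2: [0, 0, 0, 0]
R6 ← R6 − (3/2)·R2: [0, 0, 0, 0]
Echelon form has 2 nonzero rows, so rank(P) = 2.
The rank gives the maximum number of linearly independent rows: 2.

2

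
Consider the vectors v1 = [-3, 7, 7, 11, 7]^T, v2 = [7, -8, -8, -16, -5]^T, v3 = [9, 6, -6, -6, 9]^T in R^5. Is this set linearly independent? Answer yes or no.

yes

Form the matrix with these vectors as rows and row reduce.
R2 ← R2 + (7/3)·R1: [0, 25/3, 25/3, 29/3, 34/3]
R3 ← R3 + (3)·R1: [0, 27, 15, 27, 30]
R3 ← R3 − (81/25)·R2: [0, 0, -12, -108/25, -168/25]
3 nonzero rows, so the 3 vectors span a space of dimension 3.
Since 3 = 3, the vectors are linearly independent.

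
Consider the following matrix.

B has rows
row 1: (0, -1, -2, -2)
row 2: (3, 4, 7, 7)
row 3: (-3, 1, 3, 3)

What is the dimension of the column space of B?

2

Row reduce to echelon form.
Swap R1 ↔ R2
R3 ← R3 + R1: [0, 5, 10, 10]
R3 ← R3 + (5)·R2: [0, 0, 0, 0]
Echelon form has 2 nonzero rows, so rank(B) = 2.
The column space has dimension equal to the rank: 2.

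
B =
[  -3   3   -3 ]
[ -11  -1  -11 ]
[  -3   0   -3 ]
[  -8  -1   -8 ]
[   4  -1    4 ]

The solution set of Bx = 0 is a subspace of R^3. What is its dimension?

1

Row reduce to echelon form.
R2 ← R2 − (11/3)·R1: [0, -12, 0]
R3 ← R3 − R1: [0, -3, 0]
R4 ← R4 − (8/3)·R1: [0, -9, 0]
R5 ← R5 + (4/3)·R1: [0, 3, 0]
R3 ← R3 − (1/4)·R2: [0, 0, 0]
R4 ← R4 − (3/4)·R2: [0, 0, 0]
R5 ← R5 + (1/4)·R2: [0, 0, 0]
2 nonzero rows, so rank(B) = 2.
B has 3 columns; by rank–nullity, nullity = 3 − 2 = 1.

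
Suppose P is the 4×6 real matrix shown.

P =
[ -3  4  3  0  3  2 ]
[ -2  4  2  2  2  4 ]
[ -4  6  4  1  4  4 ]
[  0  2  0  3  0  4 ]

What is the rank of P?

2

Row reduce to echelon form.
R2 ← R2 − (2/3)·R1: [0, 4/3, 0, 2, 0, 8/3]
R3 ← R3 − (4/3)·R1: [0, 2/3, 0, 1, 0, 4/3]
R3 ← R3 − (1/2)·R2: [0, 0, 0, 0, 0, 0]
R4 ← R4 − (3/2)·R2: [0, 0, 0, 0, 0, 0]
Echelon form has 2 nonzero rows, so rank(P) = 2.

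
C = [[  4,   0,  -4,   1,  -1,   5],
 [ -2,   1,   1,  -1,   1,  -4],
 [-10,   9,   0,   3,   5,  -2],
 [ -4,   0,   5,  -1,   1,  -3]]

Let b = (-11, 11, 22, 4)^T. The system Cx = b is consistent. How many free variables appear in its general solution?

Row reduce the augmented matrix [C | b].
R2 ← R2 + (1/2)·R1: [0, 1, -1, -1/2, 1/2, -3/2, 11/2]
R3 ← R3 + (5/2)·R1: [0, 9, -10, 11/2, 5/2, 21/2, -11/2]
R4 ← R4 + R1: [0, 0, 1, 0, 0, 2, -7]
R3 ← R3 − (9)·R2: [0, 0, -1, 10, -2, 24, -55]
R4 ← R4 + R3: [0, 0, 0, 10, -2, 26, -62]
The echelon form has 4 nonzero rows, and every pivot lies in the first 6 columns, so rank(C) = rank([C|b]) = 4.
The system is consistent.
Free variables = (unknowns) − (rank) = 6 − 4 = 2.

2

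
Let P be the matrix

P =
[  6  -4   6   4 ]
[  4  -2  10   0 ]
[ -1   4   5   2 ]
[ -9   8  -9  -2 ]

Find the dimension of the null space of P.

Row reduce to echelon form.
R2 ← R2 − (2/3)·R1: [0, 2/3, 6, -8/3]
R3 ← R3 + (1/6)·R1: [0, 10/3, 6, 8/3]
R4 ← R4 + (3/2)·R1: [0, 2, 0, 4]
R3 ← R3 − (5)·R2: [0, 0, -24, 16]
R4 ← R4 − (3)·R2: [0, 0, -18, 12]
R4 ← R4 − (3/4)·R3: [0, 0, 0, 0]
3 nonzero rows, so rank(P) = 3.
P has 4 columns; by rank–nullity, nullity = 4 − 3 = 1.

1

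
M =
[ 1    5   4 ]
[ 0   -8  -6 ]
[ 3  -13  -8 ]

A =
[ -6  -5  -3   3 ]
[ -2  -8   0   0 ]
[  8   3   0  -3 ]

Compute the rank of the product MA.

First compute MA:
[[ 16, -33,  -3,  -9],
 [-32,  46,   0,  18],
 [-56,  65,  -9,  33]]
Now row reduce the product.
R2 ← R2 + (2)·R1: [0, -20, -6, 0]
R3 ← R3 + (7/2)·R1: [0, -101/2, -39/2, 3/2]
R3 ← R3 − (101/40)·R2: [0, 0, -87/20, 3/2]
3 nonzero rows, so rank(MA) = 3.

3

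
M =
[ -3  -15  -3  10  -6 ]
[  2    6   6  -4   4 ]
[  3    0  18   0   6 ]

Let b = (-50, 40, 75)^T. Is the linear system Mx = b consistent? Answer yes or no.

yes

Row reduce the augmented matrix [M | b].
R2 ← R2 + (2/3)·R1: [0, -4, 4, 8/3, 0, 20/3]
R3 ← R3 + R1: [0, -15, 15, 10, 0, 25]
R3 ← R3 − (15/4)·R2: [0, 0, 0, 0, 0, 0]
The echelon form has 2 nonzero rows, and every pivot lies in the first 5 columns, so rank(M) = rank([M|b]) = 2.
The system is consistent.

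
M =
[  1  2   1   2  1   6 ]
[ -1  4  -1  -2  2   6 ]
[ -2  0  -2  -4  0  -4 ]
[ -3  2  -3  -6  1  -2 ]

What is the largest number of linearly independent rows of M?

Row reduce to echelon form.
R2 ← R2 + R1: [0, 6, 0, 0, 3, 12]
R3 ← R3 + (2)·R1: [0, 4, 0, 0, 2, 8]
R4 ← R4 + (3)·R1: [0, 8, 0, 0, 4, 16]
R3 ← R3 − (2/3)·R2: [0, 0, 0, 0, 0, 0]
R4 ← R4 − (4/3)·R2: [0, 0, 0, 0, 0, 0]
Echelon form has 2 nonzero rows, so rank(M) = 2.
The rank gives the maximum number of linearly independent rows: 2.

2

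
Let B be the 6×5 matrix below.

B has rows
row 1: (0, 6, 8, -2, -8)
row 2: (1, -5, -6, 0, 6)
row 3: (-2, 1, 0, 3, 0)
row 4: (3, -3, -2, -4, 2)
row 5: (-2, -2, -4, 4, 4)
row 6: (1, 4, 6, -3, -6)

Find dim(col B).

2

Row reduce to echelon form.
Swap R1 ↔ R2
R3 ← R3 + (2)·R1: [0, -9, -12, 3, 12]
R4 ← R4 − (3)·R1: [0, 12, 16, -4, -16]
R5 ← R5 + (2)·R1: [0, -12, -16, 4, 16]
R6 ← R6 − R1: [0, 9, 12, -3, -12]
R3 ← R3 + (3/2)·R2: [0, 0, 0, 0, 0]
R4 ← R4 − (2)·R2: [0, 0, 0, 0, 0]
R5 ← R5 + (2)·R2: [0, 0, 0, 0, 0]
R6 ← R6 − (3/2)·R2: [0, 0, 0, 0, 0]
Echelon form has 2 nonzero rows, so rank(B) = 2.
The column space has dimension equal to the rank: 2.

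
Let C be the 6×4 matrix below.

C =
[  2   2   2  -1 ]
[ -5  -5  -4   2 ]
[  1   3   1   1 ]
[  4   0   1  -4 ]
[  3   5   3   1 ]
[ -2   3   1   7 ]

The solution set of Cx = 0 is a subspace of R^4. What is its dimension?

Row reduce to echelon form.
R2 ← R2 + (5/2)·R1: [0, 0, 1, -1/2]
R3 ← R3 − (1/2)·R1: [0, 2, 0, 3/2]
R4 ← R4 − (2)·R1: [0, -4, -3, -2]
R5 ← R5 − (3/2)·R1: [0, 2, 0, 5/2]
R6 ← R6 + R1: [0, 5, 3, 6]
Swap R2 ↔ R3
R4 ← R4 + (2)·R2: [0, 0, -3, 1]
R5 ← R5 − R2: [0, 0, 0, 1]
R6 ← R6 − (5/2)·R2: [0, 0, 3, 9/4]
R4 ← R4 + (3)·R3: [0, 0, 0, -1/2]
R6 ← R6 − (3)·R3: [0, 0, 0, 15/4]
R5 ← R5 + (2)·R4: [0, 0, 0, 0]
R6 ← R6 + (15/2)·R4: [0, 0, 0, 0]
4 nonzero rows, so rank(C) = 4.
C has 4 columns; by rank–nullity, nullity = 4 − 4 = 0.

0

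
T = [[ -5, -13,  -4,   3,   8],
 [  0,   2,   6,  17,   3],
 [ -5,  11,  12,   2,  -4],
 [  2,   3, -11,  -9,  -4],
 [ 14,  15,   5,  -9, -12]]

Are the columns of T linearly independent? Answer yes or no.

no

Row reduce T to echelon form.
R3 ← R3 − R1: [0, 24, 16, -1, -12]
R4 ← R4 + (2/5)·R1: [0, -11/5, -63/5, -39/5, -4/5]
R5 ← R5 + (14/5)·R1: [0, -107/5, -31/5, -3/5, 52/5]
R3 ← R3 − (12)·R2: [0, 0, -56, -205, -48]
R4 ← R4 + (11/10)·R2: [0, 0, -6, 109/10, 5/2]
R5 ← R5 + (107/10)·R2: [0, 0, 58, 1813/10, 85/2]
R4 ← R4 − (3/28)·R3: [0, 0, 0, 4601/140, 107/14]
R5 ← R5 + (29/28)·R3: [0, 0, 0, -4343/140, -101/14]
R5 ← R5 + (101/107)·R4: [0, 0, 0, 0, 0]
4 pivots among 5 columns.
Only 4 < 5 pivot columns, so the columns are linearly dependent.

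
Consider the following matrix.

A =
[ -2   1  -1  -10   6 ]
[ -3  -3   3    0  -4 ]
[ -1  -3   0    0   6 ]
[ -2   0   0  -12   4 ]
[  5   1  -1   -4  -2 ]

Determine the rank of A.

Row reduce to echelon form.
R2 ← R2 − (3/2)·R1: [0, -9/2, 9/2, 15, -13]
R3 ← R3 − (1/2)·R1: [0, -7/2, 1/2, 5, 3]
R4 ← R4 − R1: [0, -1, 1, -2, -2]
R5 ← R5 + (5/2)·R1: [0, 7/2, -7/2, -29, 13]
R3 ← R3 − (7/9)·R2: [0, 0, -3, -20/3, 118/9]
R4 ← R4 − (2/9)·R2: [0, 0, 0, -16/3, 8/9]
R5 ← R5 + (7/9)·R2: [0, 0, 0, -52/3, 26/9]
R5 ← R5 − (13/4)·R4: [0, 0, 0, 0, 0]
Echelon form has 4 nonzero rows, so rank(A) = 4.

4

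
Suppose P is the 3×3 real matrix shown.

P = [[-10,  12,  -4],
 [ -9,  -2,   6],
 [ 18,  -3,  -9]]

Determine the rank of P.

Row reduce to echelon form.
R2 ← R2 − (9/10)·R1: [0, -64/5, 48/5]
R3 ← R3 + (9/5)·R1: [0, 93/5, -81/5]
R3 ← R3 + (93/64)·R2: [0, 0, -9/4]
Echelon form has 3 nonzero rows, so rank(P) = 3.

3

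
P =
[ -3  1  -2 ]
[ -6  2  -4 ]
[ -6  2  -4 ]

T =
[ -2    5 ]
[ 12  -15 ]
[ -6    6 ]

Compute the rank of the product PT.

First compute PT:
[[ 30, -42],
 [ 60, -84],
 [ 60, -84]]
Now row reduce the product.
R2 ← R2 − (2)·R1: [0, 0]
R3 ← R3 − (2)·R1: [0, 0]
1 nonzero row, so rank(PT) = 1.

1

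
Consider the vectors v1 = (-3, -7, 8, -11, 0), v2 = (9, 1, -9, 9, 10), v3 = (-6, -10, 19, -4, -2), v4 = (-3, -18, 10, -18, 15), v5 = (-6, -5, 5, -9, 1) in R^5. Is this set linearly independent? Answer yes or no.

Form the matrix with these vectors as rows and row reduce.
R2 ← R2 + (3)·R1: [0, -20, 15, -24, 10]
R3 ← R3 − (2)·R1: [0, 4, 3, 18, -2]
R4 ← R4 − R1: [0, -11, 2, -7, 15]
R5 ← R5 − (2)·R1: [0, 9, -11, 13, 1]
R3 ← R3 + (1/5)·R2: [0, 0, 6, 66/5, 0]
R4 ← R4 − (11/20)·R2: [0, 0, -25/4, 31/5, 19/2]
R5 ← R5 + (9/20)·R2: [0, 0, -17/4, 11/5, 11/2]
R4 ← R4 + (25/24)·R3: [0, 0, 0, 399/20, 19/2]
R5 ← R5 + (17/24)·R3: [0, 0, 0, 231/20, 11/2]
R5 ← R5 − (11/19)·R4: [0, 0, 0, 0, 0]
4 nonzero rows, so the 5 vectors span a space of dimension 4.
Since 4 < 5, the vectors are linearly dependent.

no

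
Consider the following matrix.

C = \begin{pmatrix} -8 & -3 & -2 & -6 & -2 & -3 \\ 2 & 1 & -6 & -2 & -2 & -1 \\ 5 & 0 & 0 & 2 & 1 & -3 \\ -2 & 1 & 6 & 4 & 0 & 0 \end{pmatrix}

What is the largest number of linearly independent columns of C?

Row reduce to echelon form.
R2 ← R2 + (1/4)·R1: [0, 1/4, -13/2, -7/2, -5/2, -7/4]
R3 ← R3 + (5/8)·R1: [0, -15/8, -5/4, -7/4, -1/4, -39/8]
R4 ← R4 − (1/4)·R1: [0, 7/4, 13/2, 11/2, 1/2, 3/4]
R3 ← R3 + (15/2)·R2: [0, 0, -50, -28, -19, -18]
R4 ← R4 − (7)·R2: [0, 0, 52, 30, 18, 13]
R4 ← R4 + (26/25)·R3: [0, 0, 0, 22/25, -44/25, -143/25]
Echelon form has 4 nonzero rows, so rank(C) = 4.
The rank gives the maximum number of linearly independent columns: 4.

4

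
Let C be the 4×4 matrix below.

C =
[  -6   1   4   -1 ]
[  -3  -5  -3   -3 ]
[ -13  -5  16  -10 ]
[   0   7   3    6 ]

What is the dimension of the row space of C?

4

Row reduce to echelon form.
R2 ← R2 − (1/2)·R1: [0, -11/2, -5, -5/2]
R3 ← R3 − (13/6)·R1: [0, -43/6, 22/3, -47/6]
R3 ← R3 − (43/33)·R2: [0, 0, 457/33, -151/33]
R4 ← R4 + (14/11)·R2: [0, 0, -37/11, 31/11]
R4 ← R4 + (111/457)·R3: [0, 0, 0, 780/457]
Echelon form has 4 nonzero rows, so rank(C) = 4.
The row space has dimension equal to the rank: 4.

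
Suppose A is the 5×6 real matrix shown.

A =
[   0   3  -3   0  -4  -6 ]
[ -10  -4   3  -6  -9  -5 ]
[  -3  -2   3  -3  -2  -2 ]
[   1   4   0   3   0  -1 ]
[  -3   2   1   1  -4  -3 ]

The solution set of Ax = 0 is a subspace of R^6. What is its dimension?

1

Row reduce to echelon form.
Swap R1 ↔ R2
R3 ← R3 − (3/10)·R1: [0, -4/5, 21/10, -6/5, 7/10, -1/2]
R4 ← R4 + (1/10)·R1: [0, 18/5, 3/10, 12/5, -9/10, -3/2]
R5 ← R5 − (3/10)·R1: [0, 16/5, 1/10, 14/5, -13/10, -3/2]
R3 ← R3 + (4/15)·R2: [0, 0, 13/10, -6/5, -11/30, -21/10]
R4 ← R4 − (6/5)·R2: [0, 0, 39/10, 12/5, 39/10, 57/10]
R5 ← R5 − (16/15)·R2: [0, 0, 33/10, 14/5, 89/30, 49/10]
R4 ← R4 − (3)·R3: [0, 0, 0, 6, 5, 12]
R5 ← R5 − (33/13)·R3: [0, 0, 0, 76/13, 152/39, 133/13]
R5 ← R5 − (38/39)·R4: [0, 0, 0, 0, -38/39, -19/13]
5 nonzero rows, so rank(A) = 5.
A has 6 columns; by rank–nullity, nullity = 6 − 5 = 1.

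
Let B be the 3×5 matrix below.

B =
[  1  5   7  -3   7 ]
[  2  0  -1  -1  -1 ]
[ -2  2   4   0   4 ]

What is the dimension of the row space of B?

Row reduce to echelon form.
R2 ← R2 − (2)·R1: [0, -10, -15, 5, -15]
R3 ← R3 + (2)·R1: [0, 12, 18, -6, 18]
R3 ← R3 + (6/5)·R2: [0, 0, 0, 0, 0]
Echelon form has 2 nonzero rows, so rank(B) = 2.
The row space has dimension equal to the rank: 2.

2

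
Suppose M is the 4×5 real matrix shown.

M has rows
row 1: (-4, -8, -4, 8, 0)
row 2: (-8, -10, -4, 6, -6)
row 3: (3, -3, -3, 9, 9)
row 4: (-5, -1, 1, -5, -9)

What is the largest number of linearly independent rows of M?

Row reduce to echelon form.
R2 ← R2 − (2)·R1: [0, 6, 4, -10, -6]
R3 ← R3 + (3/4)·R1: [0, -9, -6, 15, 9]
R4 ← R4 − (5/4)·R1: [0, 9, 6, -15, -9]
R3 ← R3 + (3/2)·R2: [0, 0, 0, 0, 0]
R4 ← R4 − (3/2)·R2: [0, 0, 0, 0, 0]
Echelon form has 2 nonzero rows, so rank(M) = 2.
The rank gives the maximum number of linearly independent rows: 2.

2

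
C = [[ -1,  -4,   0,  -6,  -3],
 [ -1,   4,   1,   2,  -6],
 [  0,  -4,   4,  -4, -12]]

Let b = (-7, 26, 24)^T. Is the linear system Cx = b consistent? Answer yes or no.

yes

Row reduce the augmented matrix [C | b].
R2 ← R2 − R1: [0, 8, 1, 8, -3, 33]
R3 ← R3 + (1/2)·R2: [0, 0, 9/2, 0, -27/2, 81/2]
The echelon form has 3 nonzero rows, and every pivot lies in the first 5 columns, so rank(C) = rank([C|b]) = 3.
The system is consistent.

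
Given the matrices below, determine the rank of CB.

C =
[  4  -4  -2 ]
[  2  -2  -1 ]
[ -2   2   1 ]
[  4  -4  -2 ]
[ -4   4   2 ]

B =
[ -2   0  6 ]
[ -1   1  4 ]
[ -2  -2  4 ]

First compute CB:
[[  0,   0,   0],
 [  0,   0,   0],
 [  0,   0,   0],
 [  0,   0,   0],
 [  0,   0,   0]]
Now row reduce the product.
0 nonzero rows, so rank(CB) = 0.

0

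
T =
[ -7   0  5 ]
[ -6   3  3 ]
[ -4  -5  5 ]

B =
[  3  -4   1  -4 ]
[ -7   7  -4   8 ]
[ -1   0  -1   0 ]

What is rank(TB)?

First compute TB:
[[-26,  28, -12,  28],
 [-42,  45, -21,  48],
 [ 18, -19,  11, -24]]
Now row reduce the product.
R2 ← R2 − (21/13)·R1: [0, -3/13, -21/13, 36/13]
R3 ← R3 + (9/13)·R1: [0, 5/13, 35/13, -60/13]
R3 ← R3 + (5/3)·R2: [0, 0, 0, 0]
2 nonzero rows, so rank(TB) = 2.

2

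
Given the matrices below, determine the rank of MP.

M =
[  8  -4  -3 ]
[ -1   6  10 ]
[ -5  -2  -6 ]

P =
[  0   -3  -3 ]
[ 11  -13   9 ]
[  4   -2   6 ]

2

First compute MP:
[[-56,  34, -78],
 [106, -95, 117],
 [-46,  53, -39]]
Now row reduce the product.
R2 ← R2 + (53/28)·R1: [0, -429/14, -429/14]
R3 ← R3 − (23/28)·R1: [0, 351/14, 351/14]
R3 ← R3 + (9/11)·R2: [0, 0, 0]
2 nonzero rows, so rank(MP) = 2.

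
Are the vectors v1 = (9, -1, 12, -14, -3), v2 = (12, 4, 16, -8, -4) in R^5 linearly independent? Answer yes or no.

yes

Form the matrix with these vectors as rows and row reduce.
R2 ← R2 − (4/3)·R1: [0, 16/3, 0, 32/3, 0]
2 nonzero rows, so the 2 vectors span a space of dimension 2.
Since 2 = 2, the vectors are linearly independent.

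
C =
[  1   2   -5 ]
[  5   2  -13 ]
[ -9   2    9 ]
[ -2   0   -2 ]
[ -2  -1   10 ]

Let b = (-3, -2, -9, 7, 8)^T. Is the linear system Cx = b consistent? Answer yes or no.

no

Row reduce the augmented matrix [C | b].
R2 ← R2 − (5)·R1: [0, -8, 12, 13]
R3 ← R3 + (9)·R1: [0, 20, -36, -36]
R4 ← R4 + (2)·R1: [0, 4, -12, 1]
R5 ← R5 + (2)·R1: [0, 3, 0, 2]
R3 ← R3 + (5/2)·R2: [0, 0, -6, -7/2]
R4 ← R4 + (1/2)·R2: [0, 0, -6, 15/2]
R5 ← R5 + (3/8)·R2: [0, 0, 9/2, 55/8]
R4 ← R4 − R3: [0, 0, 0, 11]
R5 ← R5 + (3/4)·R3: [0, 0, 0, 17/4]
R5 ← R5 − (17/44)·R4: [0, 0, 0, 0]
The echelon form has 4 nonzero rows; the last pivot sits in the augmented column, so rank(C) = 3 but rank([C|b]) = 4.
Since the ranks differ, the system is inconsistent.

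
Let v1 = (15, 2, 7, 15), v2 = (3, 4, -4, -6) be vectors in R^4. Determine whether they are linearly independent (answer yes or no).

Form the matrix with these vectors as rows and row reduce.
R2 ← R2 − (1/5)·R1: [0, 18/5, -27/5, -9]
2 nonzero rows, so the 2 vectors span a space of dimension 2.
Since 2 = 2, the vectors are linearly independent.

yes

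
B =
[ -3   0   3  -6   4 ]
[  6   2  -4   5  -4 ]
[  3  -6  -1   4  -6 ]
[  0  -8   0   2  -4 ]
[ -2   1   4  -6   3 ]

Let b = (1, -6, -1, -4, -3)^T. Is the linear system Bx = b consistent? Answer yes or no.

no

Row reduce the augmented matrix [B | b].
R2 ← R2 + (2)·R1: [0, 2, 2, -7, 4, -4]
R3 ← R3 + R1: [0, -6, 2, -2, -2, 0]
R5 ← R5 − (2/3)·R1: [0, 1, 2, -2, 1/3, -11/3]
R3 ← R3 + (3)·R2: [0, 0, 8, -23, 10, -12]
R4 ← R4 + (4)·R2: [0, 0, 8, -26, 12, -20]
R5 ← R5 − (1/2)·R2: [0, 0, 1, 3/2, -5/3, -5/3]
R4 ← R4 − R3: [0, 0, 0, -3, 2, -8]
R5 ← R5 − (1/8)·R3: [0, 0, 0, 35/8, -35/12, -1/6]
R5 ← R5 + (35/24)·R4: [0, 0, 0, 0, 0, -71/6]
The echelon form has 5 nonzero rows; the last pivot sits in the augmented column, so rank(B) = 4 but rank([B|b]) = 5.
Since the ranks differ, the system is inconsistent.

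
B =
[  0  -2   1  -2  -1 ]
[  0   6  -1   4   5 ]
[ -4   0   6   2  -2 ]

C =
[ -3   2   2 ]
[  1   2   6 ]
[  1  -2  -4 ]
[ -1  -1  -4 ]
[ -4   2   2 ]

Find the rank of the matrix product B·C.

First compute BC:
[[  5,  -6, -10],
 [-19,  20,  34],
 [ 24, -26, -44]]
Now row reduce the product.
R2 ← R2 + (19/5)·R1: [0, -14/5, -4]
R3 ← R3 − (24/5)·R1: [0, 14/5, 4]
R3 ← R3 + R2: [0, 0, 0]
2 nonzero rows, so rank(BC) = 2.

2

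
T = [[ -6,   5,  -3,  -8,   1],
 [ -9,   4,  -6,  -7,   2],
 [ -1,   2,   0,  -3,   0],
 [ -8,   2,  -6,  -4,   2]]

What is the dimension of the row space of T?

Row reduce to echelon form.
R2 ← R2 − (3/2)·R1: [0, -7/2, -3/2, 5, 1/2]
R3 ← R3 − (1/6)·R1: [0, 7/6, 1/2, -5/3, -1/6]
R4 ← R4 − (4/3)·R1: [0, -14/3, -2, 20/3, 2/3]
R3 ← R3 + (1/3)·R2: [0, 0, 0, 0, 0]
R4 ← R4 − (4/3)·R2: [0, 0, 0, 0, 0]
Echelon form has 2 nonzero rows, so rank(T) = 2.
The row space has dimension equal to the rank: 2.

2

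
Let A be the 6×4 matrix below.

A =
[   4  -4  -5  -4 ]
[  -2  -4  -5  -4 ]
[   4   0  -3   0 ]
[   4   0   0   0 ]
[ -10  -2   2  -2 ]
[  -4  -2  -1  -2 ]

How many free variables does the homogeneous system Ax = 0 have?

Row reduce to echelon form.
R2 ← R2 + (1/2)·R1: [0, -6, -15/2, -6]
R3 ← R3 − R1: [0, 4, 2, 4]
R4 ← R4 − R1: [0, 4, 5, 4]
R5 ← R5 + (5/2)·R1: [0, -12, -21/2, -12]
R6 ← R6 + R1: [0, -6, -6, -6]
R3 ← R3 + (2/3)·R2: [0, 0, -3, 0]
R4 ← R4 + (2/3)·R2: [0, 0, 0, 0]
R5 ← R5 − (2)·R2: [0, 0, 9/2, 0]
R6 ← R6 − R2: [0, 0, 3/2, 0]
R5 ← R5 + (3/2)·R3: [0, 0, 0, 0]
R6 ← R6 + (1/2)·R3: [0, 0, 0, 0]
3 nonzero rows, so rank(A) = 3.
A has 4 columns; by rank–nullity, nullity = 4 − 3 = 1.

1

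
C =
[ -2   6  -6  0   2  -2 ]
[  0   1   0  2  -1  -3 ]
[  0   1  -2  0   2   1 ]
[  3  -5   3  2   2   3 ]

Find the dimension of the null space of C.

Row reduce to echelon form.
R4 ← R4 + (3/2)·R1: [0, 4, -6, 2, 5, 0]
R3 ← R3 − R2: [0, 0, -2, -2, 3, 4]
R4 ← R4 − (4)·R2: [0, 0, -6, -6, 9, 12]
R4 ← R4 − (3)·R3: [0, 0, 0, 0, 0, 0]
3 nonzero rows, so rank(C) = 3.
C has 6 columns; by rank–nullity, nullity = 6 − 3 = 3.

3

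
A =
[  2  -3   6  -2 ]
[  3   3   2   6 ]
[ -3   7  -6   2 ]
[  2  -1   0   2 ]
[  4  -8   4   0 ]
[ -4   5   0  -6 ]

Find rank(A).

4

Row reduce to echelon form.
R2 ← R2 − (3/2)·R1: [0, 15/2, -7, 9]
R3 ← R3 + (3/2)·R1: [0, 5/2, 3, -1]
R4 ← R4 − R1: [0, 2, -6, 4]
R5 ← R5 − (2)·R1: [0, -2, -8, 4]
R6 ← R6 + (2)·R1: [0, -1, 12, -10]
R3 ← R3 − (1/3)·R2: [0, 0, 16/3, -4]
R4 ← R4 − (4/15)·R2: [0, 0, -62/15, 8/5]
R5 ← R5 + (4/15)·R2: [0, 0, -148/15, 32/5]
R6 ← R6 + (2/15)·R2: [0, 0, 166/15, -44/5]
R4 ← R4 + (31/40)·R3: [0, 0, 0, -3/2]
R5 ← R5 + (37/20)·R3: [0, 0, 0, -1]
R6 ← R6 − (83/40)·R3: [0, 0, 0, -1/2]
R5 ← R5 − (2/3)·R4: [0, 0, 0, 0]
R6 ← R6 − (1/3)·R4: [0, 0, 0, 0]
Echelon form has 4 nonzero rows, so rank(A) = 4.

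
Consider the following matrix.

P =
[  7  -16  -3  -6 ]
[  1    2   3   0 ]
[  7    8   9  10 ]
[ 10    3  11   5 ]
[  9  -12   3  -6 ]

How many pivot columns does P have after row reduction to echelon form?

Row reduce to echelon form.
R2 ← R2 − (1/7)·R1: [0, 30/7, 24/7, 6/7]
R3 ← R3 − R1: [0, 24, 12, 16]
R4 ← R4 − (10/7)·R1: [0, 181/7, 107/7, 95/7]
R5 ← R5 − (9/7)·R1: [0, 60/7, 48/7, 12/7]
R3 ← R3 − (28/5)·R2: [0, 0, -36/5, 56/5]
R4 ← R4 − (181/30)·R2: [0, 0, -27/5, 42/5]
R5 ← R5 − (2)·R2: [0, 0, 0, 0]
R4 ← R4 − (3/4)·R3: [0, 0, 0, 0]
Echelon form has 3 nonzero rows, so rank(P) = 3.
Each nonzero row contributes one pivot column: 3 pivot columns.

3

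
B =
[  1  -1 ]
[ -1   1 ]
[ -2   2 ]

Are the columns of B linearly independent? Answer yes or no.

no

Row reduce B to echelon form.
R2 ← R2 + R1: [0, 0]
R3 ← R3 + (2)·R1: [0, 0]
1 pivot among 2 columns.
Only 1 < 2 pivot columns, so the columns are linearly dependent.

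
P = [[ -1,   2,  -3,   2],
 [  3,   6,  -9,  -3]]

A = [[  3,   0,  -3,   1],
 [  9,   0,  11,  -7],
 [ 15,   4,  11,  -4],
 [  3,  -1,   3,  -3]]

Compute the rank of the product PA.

First compute PA:
[[-24, -14,  -2,  -9],
 [-81, -33, -51,   6]]
Now row reduce the product.
R2 ← R2 − (27/8)·R1: [0, 57/4, -177/4, 291/8]
2 nonzero rows, so rank(PA) = 2.

2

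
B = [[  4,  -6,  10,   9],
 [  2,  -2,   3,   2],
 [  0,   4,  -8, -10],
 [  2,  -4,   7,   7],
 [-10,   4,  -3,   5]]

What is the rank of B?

2

Row reduce to echelon form.
R2 ← R2 − (1/2)·R1: [0, 1, -2, -5/2]
R4 ← R4 − (1/2)·R1: [0, -1, 2, 5/2]
R5 ← R5 + (5/2)·R1: [0, -11, 22, 55/2]
R3 ← R3 − (4)·R2: [0, 0, 0, 0]
R4 ← R4 + R2: [0, 0, 0, 0]
R5 ← R5 + (11)·R2: [0, 0, 0, 0]
Echelon form has 2 nonzero rows, so rank(B) = 2.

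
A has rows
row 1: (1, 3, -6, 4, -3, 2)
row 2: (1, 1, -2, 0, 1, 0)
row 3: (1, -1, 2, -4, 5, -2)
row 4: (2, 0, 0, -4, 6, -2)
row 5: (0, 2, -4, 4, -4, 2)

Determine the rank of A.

Row reduce to echelon form.
R2 ← R2 − R1: [0, -2, 4, -4, 4, -2]
R3 ← R3 − R1: [0, -4, 8, -8, 8, -4]
R4 ← R4 − (2)·R1: [0, -6, 12, -12, 12, -6]
R3 ← R3 − (2)·R2: [0, 0, 0, 0, 0, 0]
R4 ← R4 − (3)·R2: [0, 0, 0, 0, 0, 0]
R5 ← R5 + R2: [0, 0, 0, 0, 0, 0]
Echelon form has 2 nonzero rows, so rank(A) = 2.

2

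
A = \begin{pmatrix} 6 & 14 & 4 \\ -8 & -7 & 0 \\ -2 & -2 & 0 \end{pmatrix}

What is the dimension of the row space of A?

3

Row reduce to echelon form.
R2 ← R2 + (4/3)·R1: [0, 35/3, 16/3]
R3 ← R3 + (1/3)·R1: [0, 8/3, 4/3]
R3 ← R3 − (8/35)·R2: [0, 0, 4/35]
Echelon form has 3 nonzero rows, so rank(A) = 3.
The row space has dimension equal to the rank: 3.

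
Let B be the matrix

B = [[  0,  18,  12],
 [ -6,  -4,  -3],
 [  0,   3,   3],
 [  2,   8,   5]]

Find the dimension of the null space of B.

Row reduce to echelon form.
Swap R1 ↔ R2
R4 ← R4 + (1/3)·R1: [0, 20/3, 4]
R3 ← R3 − (1/6)·R2: [0, 0, 1]
R4 ← R4 − (10/27)·R2: [0, 0, -4/9]
R4 ← R4 + (4/9)·R3: [0, 0, 0]
3 nonzero rows, so rank(B) = 3.
B has 3 columns; by rank–nullity, nullity = 3 − 3 = 0.

0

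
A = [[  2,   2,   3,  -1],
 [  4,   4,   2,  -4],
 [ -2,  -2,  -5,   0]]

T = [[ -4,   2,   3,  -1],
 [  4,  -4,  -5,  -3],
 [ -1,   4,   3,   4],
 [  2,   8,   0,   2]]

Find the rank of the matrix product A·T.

First compute AT:
[[ -5,   0,   5,   2],
 [-10, -32,  -2, -16],
 [  5, -16, -11, -12]]
Now row reduce the product.
R2 ← R2 − (2)·R1: [0, -32, -12, -20]
R3 ← R3 + R1: [0, -16, -6, -10]
R3 ← R3 − (1/2)·R2: [0, 0, 0, 0]
2 nonzero rows, so rank(AT) = 2.

2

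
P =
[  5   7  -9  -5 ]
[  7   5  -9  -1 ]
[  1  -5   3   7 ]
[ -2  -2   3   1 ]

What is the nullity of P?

2

Row reduce to echelon form.
R2 ← R2 − (7/5)·R1: [0, -24/5, 18/5, 6]
R3 ← R3 − (1/5)·R1: [0, -32/5, 24/5, 8]
R4 ← R4 + (2/5)·R1: [0, 4/5, -3/5, -1]
R3 ← R3 − (4/3)·R2: [0, 0, 0, 0]
R4 ← R4 + (1/6)·R2: [0, 0, 0, 0]
2 nonzero rows, so rank(P) = 2.
P has 4 columns; by rank–nullity, nullity = 4 − 2 = 2.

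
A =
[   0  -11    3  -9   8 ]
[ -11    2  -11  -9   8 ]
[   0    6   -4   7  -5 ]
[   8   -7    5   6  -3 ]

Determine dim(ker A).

2

Row reduce to echelon form.
Swap R1 ↔ R2
R4 ← R4 + (8/11)·R1: [0, -61/11, -3, -6/11, 31/11]
R3 ← R3 + (6/11)·R2: [0, 0, -26/11, 23/11, -7/11]
R4 ← R4 − (61/121)·R2: [0, 0, -546/121, 483/121, -147/121]
R4 ← R4 − (21/11)·R3: [0, 0, 0, 0, 0]
3 nonzero rows, so rank(A) = 3.
A has 5 columns; by rank–nullity, nullity = 5 − 3 = 2.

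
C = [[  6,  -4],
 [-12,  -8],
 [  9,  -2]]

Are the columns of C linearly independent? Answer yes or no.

Row reduce C to echelon form.
R2 ← R2 + (2)·R1: [0, -16]
R3 ← R3 − (3/2)·R1: [0, 4]
R3 ← R3 + (1/4)·R2: [0, 0]
2 pivots among 2 columns.
Every column is a pivot column, so the columns are linearly independent.

yes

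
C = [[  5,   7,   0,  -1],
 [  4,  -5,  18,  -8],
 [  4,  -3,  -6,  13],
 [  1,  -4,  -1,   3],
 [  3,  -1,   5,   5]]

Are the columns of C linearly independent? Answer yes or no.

Row reduce C to echelon form.
R2 ← R2 − (4/5)·R1: [0, -53/5, 18, -36/5]
R3 ← R3 − (4/5)·R1: [0, -43/5, -6, 69/5]
R4 ← R4 − (1/5)·R1: [0, -27/5, -1, 16/5]
R5 ← R5 − (3/5)·R1: [0, -26/5, 5, 28/5]
R3 ← R3 − (43/53)·R2: [0, 0, -1092/53, 1041/53]
R4 ← R4 − (27/53)·R2: [0, 0, -539/53, 364/53]
R5 ← R5 − (26/53)·R2: [0, 0, -203/53, 484/53]
R4 ← R4 − (77/156)·R3: [0, 0, 0, -147/52]
R5 ← R5 − (29/156)·R3: [0, 0, 0, 285/52]
R5 ← R5 + (95/49)·R4: [0, 0, 0, 0]
4 pivots among 4 columns.
Every column is a pivot column, so the columns are linearly independent.

yes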